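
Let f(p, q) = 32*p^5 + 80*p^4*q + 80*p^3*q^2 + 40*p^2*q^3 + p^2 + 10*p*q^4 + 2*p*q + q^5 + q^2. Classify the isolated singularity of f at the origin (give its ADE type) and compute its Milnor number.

Type A_4, Milnor number mu = 4.

The Hessian of f at 0 has rank 1. Corank 1: A-series; mu = 4 gives A_4.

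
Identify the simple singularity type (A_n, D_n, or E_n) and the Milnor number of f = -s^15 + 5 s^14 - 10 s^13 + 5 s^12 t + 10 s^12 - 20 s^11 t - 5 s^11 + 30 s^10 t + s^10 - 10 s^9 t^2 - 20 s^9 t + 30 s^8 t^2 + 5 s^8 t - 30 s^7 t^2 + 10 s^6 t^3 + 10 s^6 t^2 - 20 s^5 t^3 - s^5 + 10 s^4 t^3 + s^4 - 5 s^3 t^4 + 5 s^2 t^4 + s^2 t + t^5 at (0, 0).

Type D_{6}, Milnor number mu = 6.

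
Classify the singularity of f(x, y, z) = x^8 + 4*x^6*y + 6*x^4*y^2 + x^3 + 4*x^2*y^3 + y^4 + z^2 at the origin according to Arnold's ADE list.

The Hessian of f at 0 has rank 1. Corank 2; j^3 = x^3 is a perfect cube, so E-series; the 4-jet and mu = 6 give E_6.

E_6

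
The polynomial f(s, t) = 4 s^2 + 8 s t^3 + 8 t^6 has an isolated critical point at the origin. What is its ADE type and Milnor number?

Type A_{5}, Milnor number mu = 5.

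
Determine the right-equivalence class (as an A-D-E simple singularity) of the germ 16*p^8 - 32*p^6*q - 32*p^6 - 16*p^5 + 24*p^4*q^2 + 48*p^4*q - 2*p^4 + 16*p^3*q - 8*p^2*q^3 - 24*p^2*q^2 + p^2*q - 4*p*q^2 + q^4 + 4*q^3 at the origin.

The Hessian of f at 0 has rank 0. Corank 2; j^3 = q*(p - 2*q)^2 has shape L^2 M (L != M), so D-series; mu = 5 gives D_5.

D_5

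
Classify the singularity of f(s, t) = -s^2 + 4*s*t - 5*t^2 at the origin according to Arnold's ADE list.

The Hessian of f at 0 has rank 2. Corank 0: nondegenerate Morse point, so A_1.

A_{1}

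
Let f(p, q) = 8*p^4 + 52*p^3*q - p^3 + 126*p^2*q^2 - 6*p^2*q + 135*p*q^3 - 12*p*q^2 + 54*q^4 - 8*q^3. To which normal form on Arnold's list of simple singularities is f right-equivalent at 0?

The Hessian of f at 0 is [[0, 0], [0, 0]] with rank 0, so corank 2. A Groebner basis of the Jacobian ideal J(f) in C{p,q} is {3*p^2/4 + 3*p*q + q^4 + q^3/4 + 3*q^2, p^3 - 21*p^2/2 - 42*p*q + 9*q^3/2 - 42*q^2, p^2*q + 15*p^2/4 + 15*p*q - 11*q^3/4 + 15*q^2, -p^2 + p*q^2 - 4*p*q + 5*q^3/3 - 4*q^2}; counting standard monomials gives mu = 7. Corank 2; j^3 = -(p + 2*q)^3 is a perfect cube, so E-series; the 4-jet and mu = 7 give E_7.

E_7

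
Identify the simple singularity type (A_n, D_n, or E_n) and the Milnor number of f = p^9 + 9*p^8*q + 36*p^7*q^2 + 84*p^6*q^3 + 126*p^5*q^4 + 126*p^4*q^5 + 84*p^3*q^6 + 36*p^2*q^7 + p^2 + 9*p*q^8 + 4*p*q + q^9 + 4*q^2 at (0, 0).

The Hessian of f at 0 is [[2, 4], [4, 8]] with rank 1, so corank 1. A Groebner basis of the Jacobian ideal J(f) in C{p,q} is {q^8, p + 2*q}; counting standard monomials gives mu = 8. Corank 1: A-series; mu = 8 gives A_8.

Type A_8, Milnor number mu = 8.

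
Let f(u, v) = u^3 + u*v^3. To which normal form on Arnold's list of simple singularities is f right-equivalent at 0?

The Hessian of f at 0 has rank 0. Corank 2; j^3 = u^3 is a perfect cube, so E-series; the 4-jet and mu = 7 give E_7.

E7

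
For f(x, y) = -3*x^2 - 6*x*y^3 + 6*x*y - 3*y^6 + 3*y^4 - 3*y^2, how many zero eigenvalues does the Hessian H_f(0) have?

1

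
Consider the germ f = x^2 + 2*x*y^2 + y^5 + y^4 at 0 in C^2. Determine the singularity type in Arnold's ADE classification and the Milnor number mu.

Type A_{4}, Milnor number mu = 4.

The Hessian of f at 0 has rank 1. Corank 1: A-series; mu = 4 gives A_4.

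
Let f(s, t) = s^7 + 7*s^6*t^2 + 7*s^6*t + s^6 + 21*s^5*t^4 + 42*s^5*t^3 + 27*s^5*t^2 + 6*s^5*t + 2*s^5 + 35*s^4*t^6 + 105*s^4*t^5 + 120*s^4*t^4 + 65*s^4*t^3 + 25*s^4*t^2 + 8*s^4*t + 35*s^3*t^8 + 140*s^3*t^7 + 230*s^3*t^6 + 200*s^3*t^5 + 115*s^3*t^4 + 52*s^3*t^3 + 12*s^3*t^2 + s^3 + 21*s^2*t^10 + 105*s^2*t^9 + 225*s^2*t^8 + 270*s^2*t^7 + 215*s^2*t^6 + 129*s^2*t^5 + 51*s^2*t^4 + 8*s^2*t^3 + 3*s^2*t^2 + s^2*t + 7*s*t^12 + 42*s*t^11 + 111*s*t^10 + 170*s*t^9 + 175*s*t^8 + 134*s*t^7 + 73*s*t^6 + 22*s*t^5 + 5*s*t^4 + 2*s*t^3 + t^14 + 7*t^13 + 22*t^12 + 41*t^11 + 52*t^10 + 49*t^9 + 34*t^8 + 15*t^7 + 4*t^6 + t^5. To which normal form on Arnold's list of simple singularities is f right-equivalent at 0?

D_{7}

The Hessian of f at 0 has rank 0. Corank 2; j^3 = s^2*(s + t) has shape L^2 M (L != M), so D-series; mu = 7 gives D_7.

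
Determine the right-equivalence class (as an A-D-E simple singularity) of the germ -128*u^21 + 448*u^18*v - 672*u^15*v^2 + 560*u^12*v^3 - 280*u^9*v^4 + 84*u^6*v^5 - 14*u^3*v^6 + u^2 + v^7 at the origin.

A_{6}

The Hessian of f at 0 has rank 1. Corank 1: A-series; mu = 6 gives A_6.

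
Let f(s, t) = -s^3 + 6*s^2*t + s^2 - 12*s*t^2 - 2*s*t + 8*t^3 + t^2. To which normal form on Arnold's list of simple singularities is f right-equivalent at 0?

A2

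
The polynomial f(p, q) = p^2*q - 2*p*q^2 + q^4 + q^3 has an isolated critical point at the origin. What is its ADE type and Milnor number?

The Hessian of f at 0 has rank 0. Corank 2; j^3 = q*(p - q)^2 has shape L^2 M (L != M), so D-series; mu = 5 gives D_5.

Type D5, Milnor number mu = 5.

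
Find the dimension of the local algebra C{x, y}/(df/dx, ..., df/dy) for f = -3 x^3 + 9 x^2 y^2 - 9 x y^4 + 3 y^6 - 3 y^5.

8

The Hessian of f at 0 has rank 0. Corank 2; j^3 = -3*x^3 is a perfect cube, so E-series; the 5-jet and mu = 8 give E_8.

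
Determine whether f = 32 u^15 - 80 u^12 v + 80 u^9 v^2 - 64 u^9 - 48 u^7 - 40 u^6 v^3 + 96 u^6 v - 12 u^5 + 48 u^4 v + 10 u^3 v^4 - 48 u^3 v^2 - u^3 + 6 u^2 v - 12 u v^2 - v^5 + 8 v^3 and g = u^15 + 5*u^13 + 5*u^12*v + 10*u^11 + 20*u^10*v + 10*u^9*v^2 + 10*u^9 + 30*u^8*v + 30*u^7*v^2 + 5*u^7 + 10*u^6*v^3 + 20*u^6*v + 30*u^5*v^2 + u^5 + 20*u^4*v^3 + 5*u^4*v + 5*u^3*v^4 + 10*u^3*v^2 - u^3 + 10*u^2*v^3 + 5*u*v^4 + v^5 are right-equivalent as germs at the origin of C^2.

Yes.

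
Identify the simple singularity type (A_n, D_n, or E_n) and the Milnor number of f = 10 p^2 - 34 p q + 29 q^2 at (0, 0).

Type A_1, Milnor number mu = 1.

The Hessian of f at 0 is [[20, -34], [-34, 58]] with rank 2, so corank 0. A Groebner basis of the Jacobian ideal J(f) in C{p,q} is {p, q}; counting standard monomials gives mu = 1. Corank 0: nondegenerate Morse point, so A_1.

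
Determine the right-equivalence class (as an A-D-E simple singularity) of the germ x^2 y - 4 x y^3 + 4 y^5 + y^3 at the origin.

D4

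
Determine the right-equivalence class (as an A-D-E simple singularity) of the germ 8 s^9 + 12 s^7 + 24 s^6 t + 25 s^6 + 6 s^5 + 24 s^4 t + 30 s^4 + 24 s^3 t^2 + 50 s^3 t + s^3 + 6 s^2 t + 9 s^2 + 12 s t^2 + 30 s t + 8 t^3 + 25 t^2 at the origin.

A2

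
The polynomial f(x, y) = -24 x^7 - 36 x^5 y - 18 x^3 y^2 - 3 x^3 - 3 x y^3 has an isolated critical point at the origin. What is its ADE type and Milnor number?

Type E7, Milnor number mu = 7.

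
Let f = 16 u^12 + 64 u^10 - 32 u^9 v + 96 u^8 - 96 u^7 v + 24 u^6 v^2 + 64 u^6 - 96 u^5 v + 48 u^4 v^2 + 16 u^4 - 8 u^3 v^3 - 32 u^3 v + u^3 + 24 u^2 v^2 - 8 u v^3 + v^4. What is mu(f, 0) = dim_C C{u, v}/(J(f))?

6

The Hessian of f at 0 has rank 0. Corank 2; j^3 = u^3 is a perfect cube, so E-series; the 4-jet and mu = 6 give E_6.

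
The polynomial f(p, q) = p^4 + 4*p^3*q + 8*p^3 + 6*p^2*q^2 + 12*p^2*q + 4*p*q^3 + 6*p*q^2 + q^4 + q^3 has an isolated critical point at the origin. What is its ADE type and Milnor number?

Type E6, Milnor number mu = 6.

The Hessian of f at 0 has rank 0. Corank 2; j^3 = (2*p + q)^3 is a perfect cube, so E-series; the 4-jet and mu = 6 give E_6.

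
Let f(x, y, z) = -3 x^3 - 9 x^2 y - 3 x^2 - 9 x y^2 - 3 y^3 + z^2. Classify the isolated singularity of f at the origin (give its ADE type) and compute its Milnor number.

Type A_2, Milnor number mu = 2.

The Hessian of f at 0 has rank 2. Corank 1: A-series; mu = 2 gives A_2.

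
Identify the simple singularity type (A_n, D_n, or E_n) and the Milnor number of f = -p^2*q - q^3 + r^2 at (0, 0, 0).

Type D_{4}, Milnor number mu = 4.

The Hessian of f at 0 is [[0, 0, 0], [0, 0, 0], [0, 0, 2]] with rank 1, so corank 2. A Groebner basis of the Jacobian ideal J(f) in C{p,q,r} is {q^3, p^2 + 3*q^2, p*q, r}; counting standard monomials gives mu = 4. Corank 2; j^3 = -q*(p^2 + q^2) splits into three distinct lines over C (the quadratic factor has nonzero discriminant), so D_4.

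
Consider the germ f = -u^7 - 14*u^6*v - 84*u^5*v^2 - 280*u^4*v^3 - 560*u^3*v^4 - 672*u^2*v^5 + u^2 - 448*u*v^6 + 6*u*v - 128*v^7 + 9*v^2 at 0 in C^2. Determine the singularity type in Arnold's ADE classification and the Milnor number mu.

Type A_6, Milnor number mu = 6.

The Hessian of f at 0 has rank 1. Corank 1: A-series; mu = 6 gives A_6.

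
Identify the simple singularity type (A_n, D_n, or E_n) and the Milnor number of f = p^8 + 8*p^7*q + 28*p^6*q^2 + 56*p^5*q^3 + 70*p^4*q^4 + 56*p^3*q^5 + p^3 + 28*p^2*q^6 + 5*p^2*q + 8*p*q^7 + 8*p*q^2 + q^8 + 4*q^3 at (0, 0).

The Hessian of f at 0 has rank 0. Corank 2; j^3 = (p + q)*(p + 2*q)^2 has shape L^2 M (L != M), so D-series; mu = 9 gives D_9.

Type D_9, Milnor number mu = 9.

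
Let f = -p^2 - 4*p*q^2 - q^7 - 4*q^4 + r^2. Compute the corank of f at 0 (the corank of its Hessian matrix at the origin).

Hessian at 0 has rank 2.

1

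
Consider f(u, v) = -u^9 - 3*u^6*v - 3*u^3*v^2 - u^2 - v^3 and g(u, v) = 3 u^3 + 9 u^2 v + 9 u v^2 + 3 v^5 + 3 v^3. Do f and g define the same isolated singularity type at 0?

The Hessian of f at 0 is [[-2, 0], [0, 0]] with rank 1, so corank 1. A Groebner basis of the Jacobian ideal J(f) in C{u,v} is {v^2, u}; counting standard monomials gives mu = 2. Corank 1: A-series; mu = 2 gives A_2. The Hessian of g at 0 is [[0, 0], [0, 0]] with rank 0, so corank 2. A Groebner basis of the Jacobian ideal J(g) in C{u,v} is {v^4, u^2 + 2*u*v + v^2}; counting standard monomials gives mu = 8. Corank 2; j^3 = 3*(u + v)^3 is a perfect cube, so E-series; the 5-jet and mu = 8 give E_8. f is A_2 but g is E_8, hence not right-equivalent.

No.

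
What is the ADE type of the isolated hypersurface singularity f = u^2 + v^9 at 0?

The Hessian of f at 0 has rank 1. Corank 1: A-series; mu = 8 gives A_8.

A8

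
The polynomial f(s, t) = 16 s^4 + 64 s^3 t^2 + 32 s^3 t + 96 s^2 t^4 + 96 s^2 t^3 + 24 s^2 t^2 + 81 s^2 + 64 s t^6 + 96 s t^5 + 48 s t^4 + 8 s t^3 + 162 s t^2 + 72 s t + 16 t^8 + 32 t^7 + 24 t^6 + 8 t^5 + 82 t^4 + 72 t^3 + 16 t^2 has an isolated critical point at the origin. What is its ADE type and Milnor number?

The Hessian of f at 0 has rank 1. Corank 1: A-series; mu = 3 gives A_3.

Type A3, Milnor number mu = 3.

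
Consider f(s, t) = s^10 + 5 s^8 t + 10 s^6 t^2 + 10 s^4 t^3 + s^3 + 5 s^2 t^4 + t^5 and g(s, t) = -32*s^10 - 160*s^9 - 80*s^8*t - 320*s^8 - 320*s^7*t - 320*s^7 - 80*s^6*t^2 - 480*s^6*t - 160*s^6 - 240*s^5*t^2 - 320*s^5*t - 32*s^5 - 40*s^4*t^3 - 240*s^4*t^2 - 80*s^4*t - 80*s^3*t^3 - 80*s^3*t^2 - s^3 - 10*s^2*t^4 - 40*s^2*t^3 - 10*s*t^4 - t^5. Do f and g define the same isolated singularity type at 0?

Yes.

The Hessian of f at 0 has rank 0. Corank 2; j^3 = s^3 is a perfect cube, so E-series; the 5-jet and mu = 8 give E_8. The Hessian of g at 0 has rank 0. Corank 2; j^3 = -s^3 is a perfect cube, so E-series; the 5-jet and mu = 8 give E_8. Both have type E_8, hence right-equivalent.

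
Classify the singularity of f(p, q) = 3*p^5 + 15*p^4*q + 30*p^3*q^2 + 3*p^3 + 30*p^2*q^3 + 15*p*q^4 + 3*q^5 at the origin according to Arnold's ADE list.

E_8

The Hessian of f at 0 has rank 0. Corank 2; j^3 = 3*p^3 is a perfect cube, so E-series; the 5-jet and mu = 8 give E_8.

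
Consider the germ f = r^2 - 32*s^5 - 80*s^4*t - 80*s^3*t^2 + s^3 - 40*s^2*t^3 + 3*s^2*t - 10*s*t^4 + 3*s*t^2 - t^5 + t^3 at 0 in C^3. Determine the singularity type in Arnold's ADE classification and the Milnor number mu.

Type E_{8}, Milnor number mu = 8.

The Hessian of f at 0 is [[0, 0, 0], [0, 0, 0], [0, 0, 2]] with rank 1, so corank 2. A Groebner basis of the Jacobian ideal J(f) in C{s,t,r} is {t^5, s*t^3 + 7*t^4/8, s^2 + 2*s*t + t^2, r}; counting standard monomials gives mu = 8. Corank 2; j^3 = (s + t)^3 is a perfect cube, so E-series; the 5-jet and mu = 8 give E_8.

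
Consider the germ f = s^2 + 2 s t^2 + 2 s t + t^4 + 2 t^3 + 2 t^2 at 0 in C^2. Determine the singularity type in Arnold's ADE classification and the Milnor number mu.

The Hessian of f at 0 has rank 2. Corank 0: nondegenerate Morse point, so A_1.

Type A_1, Milnor number mu = 1.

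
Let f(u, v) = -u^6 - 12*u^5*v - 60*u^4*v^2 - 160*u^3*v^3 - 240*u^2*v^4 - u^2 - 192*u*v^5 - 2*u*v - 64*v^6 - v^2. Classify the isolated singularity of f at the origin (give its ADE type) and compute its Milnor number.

Type A_{5}, Milnor number mu = 5.

The Hessian of f at 0 is [[-2, -2], [-2, -2]] with rank 1, so corank 1. A Groebner basis of the Jacobian ideal J(f) in C{u,v} is {v^5, u + v}; counting standard monomials gives mu = 5. Corank 1: A-series; mu = 5 gives A_5.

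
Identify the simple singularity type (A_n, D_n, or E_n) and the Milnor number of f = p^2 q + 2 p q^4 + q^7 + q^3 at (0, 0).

Type D_{4}, Milnor number mu = 4.

The Hessian of f at 0 has rank 0. Corank 2; j^3 = q*(p^2 + q^2) splits into three distinct lines over C (the quadratic factor has nonzero discriminant), so D_4.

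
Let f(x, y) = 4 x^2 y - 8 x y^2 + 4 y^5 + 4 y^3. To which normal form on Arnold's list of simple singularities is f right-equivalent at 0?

D_6

The Hessian of f at 0 has rank 0. Corank 2; j^3 = 4*y*(x - y)^2 has shape L^2 M (L != M), so D-series; mu = 6 gives D_6.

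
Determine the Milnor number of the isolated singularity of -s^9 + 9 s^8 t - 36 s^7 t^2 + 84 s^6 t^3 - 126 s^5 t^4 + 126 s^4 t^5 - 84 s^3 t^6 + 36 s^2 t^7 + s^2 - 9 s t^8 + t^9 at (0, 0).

8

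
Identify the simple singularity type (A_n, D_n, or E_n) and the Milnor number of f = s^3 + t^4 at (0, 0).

The Hessian of f at 0 is [[0, 0], [0, 0]] with rank 0, so corank 2. A Groebner basis of the Jacobian ideal J(f) in C{s,t} is {t^3, s^2}; counting standard monomials gives mu = 6. Corank 2; j^3 = s^3 is a perfect cube, so E-series; the 4-jet and mu = 6 give E_6.

Type E_{6}, Milnor number mu = 6.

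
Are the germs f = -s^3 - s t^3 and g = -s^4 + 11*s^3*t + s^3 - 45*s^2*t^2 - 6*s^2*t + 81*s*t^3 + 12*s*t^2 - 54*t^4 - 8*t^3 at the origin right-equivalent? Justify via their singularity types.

The Hessian of f at 0 has rank 0. Corank 2; j^3 = -s^3 is a perfect cube, so E-series; the 4-jet and mu = 7 give E_7. The Hessian of g at 0 has rank 0. Corank 2; j^3 = (s - 2*t)^3 is a perfect cube, so E-series; the 4-jet and mu = 7 give E_7. Both have type E_7, hence right-equivalent.

Yes.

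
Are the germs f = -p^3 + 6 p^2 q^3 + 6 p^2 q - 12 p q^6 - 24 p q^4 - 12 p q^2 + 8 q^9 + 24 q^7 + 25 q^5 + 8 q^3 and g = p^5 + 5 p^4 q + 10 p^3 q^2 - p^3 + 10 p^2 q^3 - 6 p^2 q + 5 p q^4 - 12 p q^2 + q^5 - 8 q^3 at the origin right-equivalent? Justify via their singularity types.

Yes.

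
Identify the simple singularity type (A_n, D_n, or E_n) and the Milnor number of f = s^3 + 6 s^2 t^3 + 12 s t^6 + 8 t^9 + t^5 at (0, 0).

Type E8, Milnor number mu = 8.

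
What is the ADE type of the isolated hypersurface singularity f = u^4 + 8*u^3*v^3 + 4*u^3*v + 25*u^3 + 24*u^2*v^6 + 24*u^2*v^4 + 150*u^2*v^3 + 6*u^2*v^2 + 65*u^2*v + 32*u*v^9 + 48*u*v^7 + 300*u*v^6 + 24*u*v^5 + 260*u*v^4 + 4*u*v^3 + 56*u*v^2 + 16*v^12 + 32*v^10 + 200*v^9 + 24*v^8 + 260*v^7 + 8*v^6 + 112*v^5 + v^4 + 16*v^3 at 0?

The Hessian of f at 0 is [[0, 0], [0, 0]] with rank 0, so corank 2. A Groebner basis of the Jacobian ideal J(f) in C{u,v} is {u*v^2 + 125*u*v + 100*v^2, -625*u*v/4 + v^3 - 125*v^2, u^2 + 9*u*v/5 + 4*v^2/5}; counting standard monomials gives mu = 5. Corank 2; j^3 = (u + v)*(5*u + 4*v)^2 has shape L^2 M (L != M), so D-series; mu = 5 gives D_5.

D5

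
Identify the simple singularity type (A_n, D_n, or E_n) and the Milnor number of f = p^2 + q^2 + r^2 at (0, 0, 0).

Type A_1, Milnor number mu = 1.

The Hessian of f at 0 has rank 3. Corank 0: nondegenerate Morse point, so A_1.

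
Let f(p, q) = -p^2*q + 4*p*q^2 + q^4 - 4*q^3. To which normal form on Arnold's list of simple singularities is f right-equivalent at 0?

D_{5}

The Hessian of f at 0 is [[0, 0], [0, 0]] with rank 0, so corank 2. A Groebner basis of the Jacobian ideal J(f) in C{p,q} is {p^3 - 2*p^2 + 8*q^2, -p^2/4 + q^3 + q^2, p*q - 2*q^2}; counting standard monomials gives mu = 5. Corank 2; j^3 = -q*(p - 2*q)^2 has shape L^2 M (L != M), so D-series; mu = 5 gives D_5.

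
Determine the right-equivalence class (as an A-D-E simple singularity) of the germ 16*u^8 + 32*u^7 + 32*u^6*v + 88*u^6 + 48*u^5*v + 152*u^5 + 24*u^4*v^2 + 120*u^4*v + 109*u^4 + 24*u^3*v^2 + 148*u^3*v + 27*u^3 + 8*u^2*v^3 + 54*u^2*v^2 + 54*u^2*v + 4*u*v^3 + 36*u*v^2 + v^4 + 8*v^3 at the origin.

The Hessian of f at 0 has rank 0. Corank 2; j^3 = (3*u + 2*v)^3 is a perfect cube, so E-series; the 4-jet and mu = 6 give E_6.

E_{6}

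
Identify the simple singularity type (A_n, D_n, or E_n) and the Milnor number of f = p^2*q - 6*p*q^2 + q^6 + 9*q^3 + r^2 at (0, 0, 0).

Type D_7, Milnor number mu = 7.

The Hessian of f at 0 is [[0, 0, 0], [0, 0, 0], [0, 0, 2]] with rank 1, so corank 2. A Groebner basis of the Jacobian ideal J(f) in C{p,q,r} is {p^2/6 + q^5 - 3*q^2/2, p^3 - 27*q^3, p*q - 3*q^2, r}; counting standard monomials gives mu = 7. Corank 2; j^3 = q*(p - 3*q)^2 has shape L^2 M (L != M), so D-series; mu = 7 gives D_7.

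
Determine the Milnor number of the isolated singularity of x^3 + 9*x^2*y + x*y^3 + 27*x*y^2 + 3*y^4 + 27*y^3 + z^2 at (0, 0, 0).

7

The Hessian of f at 0 has rank 1. Corank 2; j^3 = (x + 3*y)^3 is a perfect cube, so E-series; the 4-jet and mu = 7 give E_7.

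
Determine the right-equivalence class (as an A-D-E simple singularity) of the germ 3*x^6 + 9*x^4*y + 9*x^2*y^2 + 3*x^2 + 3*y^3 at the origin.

A_{2}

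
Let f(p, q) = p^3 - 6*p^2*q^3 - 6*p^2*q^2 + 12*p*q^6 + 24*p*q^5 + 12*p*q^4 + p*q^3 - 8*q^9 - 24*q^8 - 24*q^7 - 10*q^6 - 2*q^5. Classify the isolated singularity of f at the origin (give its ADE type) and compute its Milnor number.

The Hessian of f at 0 is [[0, 0], [0, 0]] with rank 0, so corank 2. A Groebner basis of the Jacobian ideal J(f) in C{p,q} is {-p^2/4 + q^4 - q^3/12, p^3, p^2*q + p^2/12 + q^3/36, -p^2/2 + p*q^2 - q^3/6}; counting standard monomials gives mu = 7. Corank 2; j^3 = p^3 is a perfect cube, so E-series; the 4-jet and mu = 7 give E_7.

Type E_7, Milnor number mu = 7.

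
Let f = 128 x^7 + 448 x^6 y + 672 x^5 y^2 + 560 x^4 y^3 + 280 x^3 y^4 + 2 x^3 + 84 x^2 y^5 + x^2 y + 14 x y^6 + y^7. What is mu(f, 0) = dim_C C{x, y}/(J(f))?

8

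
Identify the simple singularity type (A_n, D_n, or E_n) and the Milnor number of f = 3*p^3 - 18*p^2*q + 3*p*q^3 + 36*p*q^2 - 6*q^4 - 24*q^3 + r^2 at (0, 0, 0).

Type E_7, Milnor number mu = 7.

The Hessian of f at 0 has rank 1. Corank 2; j^3 = 3*(p - 2*q)^3 is a perfect cube, so E-series; the 4-jet and mu = 7 give E_7.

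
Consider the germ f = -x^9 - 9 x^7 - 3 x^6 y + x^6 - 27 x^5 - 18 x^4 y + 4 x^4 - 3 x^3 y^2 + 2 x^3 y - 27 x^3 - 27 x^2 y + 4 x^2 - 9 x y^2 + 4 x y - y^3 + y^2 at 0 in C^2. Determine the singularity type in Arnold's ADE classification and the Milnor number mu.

The Hessian of f at 0 is [[8, 4], [4, 2]] with rank 1, so corank 1. A Groebner basis of the Jacobian ideal J(f) in C{x,y} is {y^2, x + y/2}; counting standard monomials gives mu = 2. Corank 1: A-series; mu = 2 gives A_2.

Type A_2, Milnor number mu = 2.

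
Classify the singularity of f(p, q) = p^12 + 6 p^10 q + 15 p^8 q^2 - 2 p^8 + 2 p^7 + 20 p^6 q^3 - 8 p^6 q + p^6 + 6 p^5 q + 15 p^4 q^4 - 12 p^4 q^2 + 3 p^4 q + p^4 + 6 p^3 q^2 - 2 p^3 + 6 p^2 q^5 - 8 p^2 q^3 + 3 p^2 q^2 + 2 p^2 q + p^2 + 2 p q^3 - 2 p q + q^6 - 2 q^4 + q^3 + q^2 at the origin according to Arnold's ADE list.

The Hessian of f at 0 is [[2, -2], [-2, 2]] with rank 1, so corank 1. A Groebner basis of the Jacobian ideal J(f) in C{p,q} is {q^2, p - q}; counting standard monomials gives mu = 2. Corank 1: A-series; mu = 2 gives A_2.

A2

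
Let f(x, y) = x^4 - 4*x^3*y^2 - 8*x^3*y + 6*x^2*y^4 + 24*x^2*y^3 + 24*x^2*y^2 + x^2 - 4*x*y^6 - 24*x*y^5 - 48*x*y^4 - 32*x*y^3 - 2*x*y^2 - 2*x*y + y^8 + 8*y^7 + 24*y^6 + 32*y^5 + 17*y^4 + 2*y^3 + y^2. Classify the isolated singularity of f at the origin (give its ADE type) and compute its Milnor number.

The Hessian of f at 0 is [[2, -2], [-2, 2]] with rank 1, so corank 1. A Groebner basis of the Jacobian ideal J(f) in C{x,y} is {x^2 - x + y, x*y - x + y, -x + y^2 + y}; counting standard monomials gives mu = 3. Corank 1: A-series; mu = 3 gives A_3.

Type A_3, Milnor number mu = 3.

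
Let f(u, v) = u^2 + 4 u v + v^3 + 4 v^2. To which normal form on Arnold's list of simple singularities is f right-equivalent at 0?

A_2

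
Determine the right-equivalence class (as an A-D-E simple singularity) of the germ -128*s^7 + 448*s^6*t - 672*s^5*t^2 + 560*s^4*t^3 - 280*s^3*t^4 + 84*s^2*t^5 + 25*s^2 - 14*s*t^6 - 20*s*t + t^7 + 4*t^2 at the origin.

The Hessian of f at 0 has rank 1. Corank 1: A-series; mu = 6 gives A_6.

A_{6}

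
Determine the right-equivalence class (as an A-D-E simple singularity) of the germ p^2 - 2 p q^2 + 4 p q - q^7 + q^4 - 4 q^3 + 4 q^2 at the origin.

A_{6}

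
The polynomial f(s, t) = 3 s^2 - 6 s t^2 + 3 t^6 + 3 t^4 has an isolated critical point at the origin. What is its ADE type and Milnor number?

Type A_{5}, Milnor number mu = 5.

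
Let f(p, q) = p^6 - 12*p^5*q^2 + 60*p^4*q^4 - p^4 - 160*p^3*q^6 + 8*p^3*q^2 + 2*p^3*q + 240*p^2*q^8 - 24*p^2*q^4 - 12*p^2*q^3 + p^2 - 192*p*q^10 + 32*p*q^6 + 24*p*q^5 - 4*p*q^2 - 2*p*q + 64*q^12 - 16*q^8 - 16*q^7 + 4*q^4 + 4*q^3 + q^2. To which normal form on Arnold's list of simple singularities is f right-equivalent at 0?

A3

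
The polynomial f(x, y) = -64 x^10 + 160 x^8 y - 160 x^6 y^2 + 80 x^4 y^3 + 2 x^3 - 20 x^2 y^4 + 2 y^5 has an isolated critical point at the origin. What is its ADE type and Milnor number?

The Hessian of f at 0 has rank 0. Corank 2; j^3 = 2*x^3 is a perfect cube, so E-series; the 5-jet and mu = 8 give E_8.

Type E_{8}, Milnor number mu = 8.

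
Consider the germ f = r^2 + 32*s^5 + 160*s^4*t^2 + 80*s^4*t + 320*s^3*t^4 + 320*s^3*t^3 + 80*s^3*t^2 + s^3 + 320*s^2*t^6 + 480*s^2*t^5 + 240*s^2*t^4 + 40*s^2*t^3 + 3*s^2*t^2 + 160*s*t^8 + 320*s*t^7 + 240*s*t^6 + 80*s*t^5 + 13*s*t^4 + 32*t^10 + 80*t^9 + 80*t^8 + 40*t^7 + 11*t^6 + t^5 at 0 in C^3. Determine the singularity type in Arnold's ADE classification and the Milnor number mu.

The Hessian of f at 0 is [[0, 0, 0], [0, 0, 0], [0, 0, 2]] with rank 1, so corank 2. A Groebner basis of the Jacobian ideal J(f) in C{s,t,r} is {-s^2/8 + s*t^3 - s*t^2/4, s^2 + 2*s*t^2 + t^4, s^3, s^2*t + s^2/4 + s*t^2/2, r}; counting standard monomials gives mu = 8. Corank 2; j^3 = s^3 is a perfect cube, so E-series; the 5-jet and mu = 8 give E_8.

Type E_{8}, Milnor number mu = 8.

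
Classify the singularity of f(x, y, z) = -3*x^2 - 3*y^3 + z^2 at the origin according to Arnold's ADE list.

A_2

The Hessian of f at 0 has rank 2. Corank 1: A-series; mu = 2 gives A_2.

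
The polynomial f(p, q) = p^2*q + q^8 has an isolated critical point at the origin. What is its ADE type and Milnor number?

The Hessian of f at 0 is [[0, 0], [0, 0]] with rank 0, so corank 2. A Groebner basis of the Jacobian ideal J(f) in C{p,q} is {p^2/8 + q^7, p^3, p*q}; counting standard monomials gives mu = 9. Corank 2; j^3 = p^2*q has shape L^2 M (L != M), so D-series; mu = 9 gives D_9.

Type D9, Milnor number mu = 9.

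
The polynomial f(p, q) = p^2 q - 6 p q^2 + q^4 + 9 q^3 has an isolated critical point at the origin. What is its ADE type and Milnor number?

The Hessian of f at 0 has rank 0. Corank 2; j^3 = q*(p - 3*q)^2 has shape L^2 M (L != M), so D-series; mu = 5 gives D_5.

Type D5, Milnor number mu = 5.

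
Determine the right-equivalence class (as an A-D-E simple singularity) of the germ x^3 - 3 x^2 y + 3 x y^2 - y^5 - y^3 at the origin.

E8

The Hessian of f at 0 is [[0, 0], [0, 0]] with rank 0, so corank 2. A Groebner basis of the Jacobian ideal J(f) in C{x,y} is {y^4, x^2 - 2*x*y + y^2}; counting standard monomials gives mu = 8. Corank 2; j^3 = (x - y)^3 is a perfect cube, so E-series; the 5-jet and mu = 8 give E_8.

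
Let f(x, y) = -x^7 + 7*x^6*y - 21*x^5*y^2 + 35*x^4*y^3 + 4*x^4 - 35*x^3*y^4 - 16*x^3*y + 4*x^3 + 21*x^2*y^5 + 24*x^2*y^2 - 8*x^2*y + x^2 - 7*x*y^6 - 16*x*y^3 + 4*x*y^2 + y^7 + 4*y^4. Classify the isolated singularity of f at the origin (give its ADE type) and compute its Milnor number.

The Hessian of f at 0 has rank 1. Corank 1: A-series; mu = 6 gives A_6.

Type A_{6}, Milnor number mu = 6.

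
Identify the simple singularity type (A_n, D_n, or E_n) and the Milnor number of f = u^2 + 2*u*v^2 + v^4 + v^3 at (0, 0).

The Hessian of f at 0 has rank 1. Corank 1: A-series; mu = 2 gives A_2.

Type A2, Milnor number mu = 2.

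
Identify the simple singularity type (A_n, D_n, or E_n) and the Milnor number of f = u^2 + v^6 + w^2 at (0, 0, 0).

Type A_{5}, Milnor number mu = 5.

The Hessian of f at 0 is [[2, 0, 0], [0, 0, 0], [0, 0, 2]] with rank 2, so corank 1. A Groebner basis of the Jacobian ideal J(f) in C{u,v,w} is {v^5, u, w}; counting standard monomials gives mu = 5. Corank 1: A-series; mu = 5 gives A_5.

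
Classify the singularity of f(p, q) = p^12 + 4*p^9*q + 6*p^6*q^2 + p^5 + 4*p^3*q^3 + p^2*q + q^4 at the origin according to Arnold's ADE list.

The Hessian of f at 0 has rank 0. Corank 2; j^3 = p^2*q has shape L^2 M (L != M), so D-series; mu = 5 gives D_5.

D_{5}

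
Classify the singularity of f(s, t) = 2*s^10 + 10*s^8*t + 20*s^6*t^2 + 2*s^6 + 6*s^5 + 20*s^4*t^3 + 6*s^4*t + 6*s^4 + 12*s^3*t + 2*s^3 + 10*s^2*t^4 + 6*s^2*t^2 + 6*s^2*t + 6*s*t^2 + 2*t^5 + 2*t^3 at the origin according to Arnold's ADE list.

E8

The Hessian of f at 0 is [[0, 0], [0, 0]] with rank 0, so corank 2. A Groebner basis of the Jacobian ideal J(f) in C{s,t} is {s^2/4 + s*t^3 + s*t^2/2 + s*t/2 + t^3/2 + t^2/4, t^4, s^3 + 3*s^2/2 + 3*s*t + t^3 + 3*t^2/2, s^2*t - s^2/2 + s*t^2 - s*t - t^2/2}; counting standard monomials gives mu = 8. Corank 2; j^3 = 2*(s + t)^3 is a perfect cube, so E-series; the 5-jet and mu = 8 give E_8.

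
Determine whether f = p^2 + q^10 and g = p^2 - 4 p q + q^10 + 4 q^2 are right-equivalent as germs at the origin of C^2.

Yes.

The Hessian of f at 0 has rank 1. Corank 1: A-series; mu = 9 gives A_9. The Hessian of g at 0 has rank 1. Corank 1: A-series; mu = 9 gives A_9. Both have type A_9, hence right-equivalent.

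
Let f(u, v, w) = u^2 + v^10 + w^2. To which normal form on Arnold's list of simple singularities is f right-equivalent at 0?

The Hessian of f at 0 has rank 2. Corank 1: A-series; mu = 9 gives A_9.

A_{9}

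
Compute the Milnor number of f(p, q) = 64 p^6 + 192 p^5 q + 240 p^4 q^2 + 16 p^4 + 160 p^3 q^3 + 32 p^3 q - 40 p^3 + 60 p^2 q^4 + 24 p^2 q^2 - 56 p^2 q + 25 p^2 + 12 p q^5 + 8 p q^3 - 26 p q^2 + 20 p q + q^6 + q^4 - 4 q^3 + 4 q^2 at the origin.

The Hessian of f at 0 has rank 1. Corank 1: A-series; mu = 5 gives A_5.

5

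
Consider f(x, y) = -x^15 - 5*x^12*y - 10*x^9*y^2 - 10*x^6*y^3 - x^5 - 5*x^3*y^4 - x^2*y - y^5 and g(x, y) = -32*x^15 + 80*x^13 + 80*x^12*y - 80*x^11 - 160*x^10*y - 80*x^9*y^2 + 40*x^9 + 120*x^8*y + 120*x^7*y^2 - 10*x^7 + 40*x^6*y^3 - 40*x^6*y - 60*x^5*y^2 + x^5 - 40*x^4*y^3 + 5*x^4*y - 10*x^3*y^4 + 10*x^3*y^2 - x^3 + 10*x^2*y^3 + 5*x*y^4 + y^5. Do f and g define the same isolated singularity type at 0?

No.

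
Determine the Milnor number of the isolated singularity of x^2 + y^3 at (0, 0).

2

The Hessian of f at 0 is [[2, 0], [0, 0]] with rank 1, so corank 1. A Groebner basis of the Jacobian ideal J(f) in C{x,y} is {y^2, x}; counting standard monomials gives mu = 2. Corank 1: A-series; mu = 2 gives A_2.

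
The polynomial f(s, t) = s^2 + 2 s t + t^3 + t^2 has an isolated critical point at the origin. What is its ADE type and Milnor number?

Type A2, Milnor number mu = 2.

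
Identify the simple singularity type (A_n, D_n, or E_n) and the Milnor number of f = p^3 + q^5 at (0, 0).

The Hessian of f at 0 is [[0, 0], [0, 0]] with rank 0, so corank 2. A Groebner basis of the Jacobian ideal J(f) in C{p,q} is {q^4, p^2}; counting standard monomials gives mu = 8. Corank 2; j^3 = p^3 is a perfect cube, so E-series; the 5-jet and mu = 8 give E_8.

Type E_8, Milnor number mu = 8.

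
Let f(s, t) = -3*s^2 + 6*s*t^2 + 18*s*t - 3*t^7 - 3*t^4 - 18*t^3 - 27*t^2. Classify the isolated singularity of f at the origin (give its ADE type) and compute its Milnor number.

Type A6, Milnor number mu = 6.

The Hessian of f at 0 has rank 1. Corank 1: A-series; mu = 6 gives A_6.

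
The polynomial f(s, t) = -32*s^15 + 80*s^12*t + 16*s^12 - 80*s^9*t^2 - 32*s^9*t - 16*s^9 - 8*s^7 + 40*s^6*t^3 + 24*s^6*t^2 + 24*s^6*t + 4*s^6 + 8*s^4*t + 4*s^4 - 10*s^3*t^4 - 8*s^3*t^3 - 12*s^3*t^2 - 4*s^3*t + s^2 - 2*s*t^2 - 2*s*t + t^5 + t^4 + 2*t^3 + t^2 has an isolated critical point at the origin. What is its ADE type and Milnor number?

Type A_{4}, Milnor number mu = 4.

The Hessian of f at 0 has rank 1. Corank 1: A-series; mu = 4 gives A_4.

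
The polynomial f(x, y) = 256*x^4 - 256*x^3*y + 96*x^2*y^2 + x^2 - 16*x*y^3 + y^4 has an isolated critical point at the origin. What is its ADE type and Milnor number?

Type A_3, Milnor number mu = 3.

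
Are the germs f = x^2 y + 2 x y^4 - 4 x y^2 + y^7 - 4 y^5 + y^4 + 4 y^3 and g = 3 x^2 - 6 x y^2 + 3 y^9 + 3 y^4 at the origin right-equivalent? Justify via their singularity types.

No.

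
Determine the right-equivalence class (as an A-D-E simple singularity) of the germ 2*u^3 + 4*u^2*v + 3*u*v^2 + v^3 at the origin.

The Hessian of f at 0 is [[0, 0], [0, 0]] with rank 0, so corank 2. A Groebner basis of the Jacobian ideal J(f) in C{u,v} is {v^3, u^2 - 3*v^2/2, u*v + 3*v^2/2}; counting standard monomials gives mu = 4. Corank 2; j^3 = (u + v)*(2*u^2 + 2*u*v + v^2) splits into three distinct lines over C (the quadratic factor has nonzero discriminant), so D_4.

D_4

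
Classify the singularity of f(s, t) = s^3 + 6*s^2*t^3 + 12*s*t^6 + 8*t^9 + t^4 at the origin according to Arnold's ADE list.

E6

The Hessian of f at 0 has rank 0. Corank 2; j^3 = s^3 is a perfect cube, so E-series; the 4-jet and mu = 6 give E_6.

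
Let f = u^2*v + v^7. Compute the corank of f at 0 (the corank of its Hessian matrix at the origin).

2

The Hessian at 0 is [[0, 0], [0, 0]] of rank 0; hence corank 2.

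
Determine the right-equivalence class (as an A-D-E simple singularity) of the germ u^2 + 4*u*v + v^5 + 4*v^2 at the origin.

A_4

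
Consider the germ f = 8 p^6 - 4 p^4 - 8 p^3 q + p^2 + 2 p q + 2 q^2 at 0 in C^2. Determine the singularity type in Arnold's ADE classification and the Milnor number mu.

Type A1, Milnor number mu = 1.

The Hessian of f at 0 has rank 2. Corank 0: nondegenerate Morse point, so A_1.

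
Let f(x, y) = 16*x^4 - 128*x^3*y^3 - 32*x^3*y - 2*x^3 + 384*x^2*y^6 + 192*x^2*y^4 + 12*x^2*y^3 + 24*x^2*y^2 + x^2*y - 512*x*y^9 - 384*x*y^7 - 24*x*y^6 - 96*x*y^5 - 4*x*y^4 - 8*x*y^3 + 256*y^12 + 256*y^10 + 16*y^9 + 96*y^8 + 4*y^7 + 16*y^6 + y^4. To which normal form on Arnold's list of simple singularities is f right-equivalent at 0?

The Hessian of f at 0 has rank 0. Corank 2; j^3 = -x^2*(2*x - y) has shape L^2 M (L != M), so D-series; mu = 5 gives D_5.

D_{5}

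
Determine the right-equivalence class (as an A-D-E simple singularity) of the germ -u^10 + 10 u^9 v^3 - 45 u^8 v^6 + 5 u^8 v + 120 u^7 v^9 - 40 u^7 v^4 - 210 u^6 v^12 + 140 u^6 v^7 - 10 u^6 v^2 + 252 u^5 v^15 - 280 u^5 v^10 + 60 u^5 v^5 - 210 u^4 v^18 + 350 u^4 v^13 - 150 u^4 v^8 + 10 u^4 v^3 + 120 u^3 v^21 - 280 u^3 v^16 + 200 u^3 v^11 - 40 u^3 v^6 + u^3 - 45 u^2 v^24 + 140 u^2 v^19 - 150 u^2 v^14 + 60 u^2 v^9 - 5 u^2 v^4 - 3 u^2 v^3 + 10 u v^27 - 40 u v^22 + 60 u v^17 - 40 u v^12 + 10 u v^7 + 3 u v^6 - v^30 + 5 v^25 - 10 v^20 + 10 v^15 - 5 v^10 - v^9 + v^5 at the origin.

E_{8}

The Hessian of f at 0 is [[0, 0], [0, 0]] with rank 0, so corank 2. A Groebner basis of the Jacobian ideal J(f) in C{u,v} is {-u^2/2 + u*v^3, v^4, u^3, u^2*v}; counting standard monomials gives mu = 8. Corank 2; j^3 = u^3 is a perfect cube, so E-series; the 5-jet and mu = 8 give E_8.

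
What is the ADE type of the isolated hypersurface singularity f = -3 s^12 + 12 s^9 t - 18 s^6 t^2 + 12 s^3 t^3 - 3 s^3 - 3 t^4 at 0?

E6

The Hessian of f at 0 is [[0, 0], [0, 0]] with rank 0, so corank 2. A Groebner basis of the Jacobian ideal J(f) in C{s,t} is {t^3, s^2}; counting standard monomials gives mu = 6. Corank 2; j^3 = -3*s^3 is a perfect cube, so E-series; the 4-jet and mu = 6 give E_6.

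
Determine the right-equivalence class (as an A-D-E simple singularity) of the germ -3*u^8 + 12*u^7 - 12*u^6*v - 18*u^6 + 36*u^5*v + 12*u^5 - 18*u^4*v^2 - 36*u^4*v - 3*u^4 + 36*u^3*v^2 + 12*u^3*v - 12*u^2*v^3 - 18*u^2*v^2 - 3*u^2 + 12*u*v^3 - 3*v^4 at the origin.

A3

The Hessian of f at 0 is [[-6, 0], [0, 0]] with rank 1, so corank 1. A Groebner basis of the Jacobian ideal J(f) in C{u,v} is {v^3, u}; counting standard monomials gives mu = 3. Corank 1: A-series; mu = 3 gives A_3.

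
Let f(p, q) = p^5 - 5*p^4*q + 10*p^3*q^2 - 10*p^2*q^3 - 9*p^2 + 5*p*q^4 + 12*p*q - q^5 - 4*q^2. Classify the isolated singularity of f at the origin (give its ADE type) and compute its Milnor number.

Type A4, Milnor number mu = 4.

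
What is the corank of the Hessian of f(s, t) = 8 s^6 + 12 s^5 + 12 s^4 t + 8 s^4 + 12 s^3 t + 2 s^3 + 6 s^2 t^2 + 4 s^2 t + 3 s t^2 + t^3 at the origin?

2

The Hessian at 0 is [[0, 0], [0, 0]] of rank 0; hence corank 2.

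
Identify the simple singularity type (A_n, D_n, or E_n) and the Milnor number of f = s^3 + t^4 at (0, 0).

The Hessian of f at 0 has rank 0. Corank 2; j^3 = s^3 is a perfect cube, so E-series; the 4-jet and mu = 6 give E_6.

Type E6, Milnor number mu = 6.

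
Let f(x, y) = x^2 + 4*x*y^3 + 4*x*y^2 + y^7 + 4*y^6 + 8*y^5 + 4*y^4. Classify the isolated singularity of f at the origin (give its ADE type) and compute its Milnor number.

The Hessian of f at 0 is [[2, 0], [0, 0]] with rank 1, so corank 1. A Groebner basis of the Jacobian ideal J(f) in C{x,y} is {x^3, x^2*y - x^2/2 - x*y + x + 2*y^2, x^2/4 + x*y^2 - x*y/2 + x/2 + y^2, x/2 + y^3 + y^2}; counting standard monomials gives mu = 6. Corank 1: A-series; mu = 6 gives A_6.

Type A_6, Milnor number mu = 6.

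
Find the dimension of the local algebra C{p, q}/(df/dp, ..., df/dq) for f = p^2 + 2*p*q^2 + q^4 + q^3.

2

The Hessian of f at 0 is [[2, 0], [0, 0]] with rank 1, so corank 1. A Groebner basis of the Jacobian ideal J(f) in C{p,q} is {q^2, p}; counting standard monomials gives mu = 2. Corank 1: A-series; mu = 2 gives A_2.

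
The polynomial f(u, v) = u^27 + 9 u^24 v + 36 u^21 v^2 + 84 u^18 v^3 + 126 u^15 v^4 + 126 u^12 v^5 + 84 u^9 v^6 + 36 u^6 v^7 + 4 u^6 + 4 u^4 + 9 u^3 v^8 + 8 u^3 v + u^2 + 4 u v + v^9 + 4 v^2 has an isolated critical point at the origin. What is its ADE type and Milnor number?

The Hessian of f at 0 has rank 1. Corank 1: A-series; mu = 8 gives A_8.

Type A_{8}, Milnor number mu = 8.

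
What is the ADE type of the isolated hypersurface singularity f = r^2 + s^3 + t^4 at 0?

The Hessian of f at 0 has rank 1. Corank 2; j^3 = s^3 is a perfect cube, so E-series; the 4-jet and mu = 6 give E_6.

E_{6}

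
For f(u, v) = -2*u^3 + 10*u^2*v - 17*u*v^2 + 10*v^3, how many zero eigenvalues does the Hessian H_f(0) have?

2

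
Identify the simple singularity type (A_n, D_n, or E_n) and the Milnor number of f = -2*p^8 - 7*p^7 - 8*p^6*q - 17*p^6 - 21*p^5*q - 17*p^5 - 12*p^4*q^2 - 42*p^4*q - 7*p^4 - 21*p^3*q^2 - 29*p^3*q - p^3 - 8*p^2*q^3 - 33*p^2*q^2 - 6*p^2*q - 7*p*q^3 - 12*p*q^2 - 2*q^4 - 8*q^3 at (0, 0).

Type E7, Milnor number mu = 7.

The Hessian of f at 0 has rank 0. Corank 2; j^3 = -(p + 2*q)^3 is a perfect cube, so E-series; the 4-jet and mu = 7 give E_7.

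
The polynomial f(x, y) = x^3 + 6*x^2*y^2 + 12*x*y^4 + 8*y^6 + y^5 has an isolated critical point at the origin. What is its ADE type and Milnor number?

The Hessian of f at 0 has rank 0. Corank 2; j^3 = x^3 is a perfect cube, so E-series; the 5-jet and mu = 8 give E_8.

Type E_{8}, Milnor number mu = 8.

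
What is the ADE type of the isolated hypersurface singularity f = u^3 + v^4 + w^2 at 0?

E_{6}

The Hessian of f at 0 has rank 1. Corank 2; j^3 = u^3 is a perfect cube, so E-series; the 4-jet and mu = 6 give E_6.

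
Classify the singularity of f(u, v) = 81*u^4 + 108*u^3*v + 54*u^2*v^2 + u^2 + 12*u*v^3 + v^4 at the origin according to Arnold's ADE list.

The Hessian of f at 0 is [[2, 0], [0, 0]] with rank 1, so corank 1. A Groebner basis of the Jacobian ideal J(f) in C{u,v} is {v^3, u}; counting standard monomials gives mu = 3. Corank 1: A-series; mu = 3 gives A_3.

A3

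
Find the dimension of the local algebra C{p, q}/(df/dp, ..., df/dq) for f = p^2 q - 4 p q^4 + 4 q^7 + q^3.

The Hessian of f at 0 has rank 0. Corank 2; j^3 = q*(p^2 + q^2) splits into three distinct lines over C (the quadratic factor has nonzero discriminant), so D_4.

4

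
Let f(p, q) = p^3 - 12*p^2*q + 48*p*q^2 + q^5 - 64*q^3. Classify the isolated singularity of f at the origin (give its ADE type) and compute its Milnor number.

The Hessian of f at 0 has rank 0. Corank 2; j^3 = (p - 4*q)^3 is a perfect cube, so E-series; the 5-jet and mu = 8 give E_8.

Type E_8, Milnor number mu = 8.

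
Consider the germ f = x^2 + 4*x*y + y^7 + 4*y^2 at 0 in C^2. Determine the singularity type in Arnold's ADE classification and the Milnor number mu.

The Hessian of f at 0 is [[2, 4], [4, 8]] with rank 1, so corank 1. A Groebner basis of the Jacobian ideal J(f) in C{x,y} is {y^6, x + 2*y}; counting standard monomials gives mu = 6. Corank 1: A-series; mu = 6 gives A_6.

Type A_{6}, Milnor number mu = 6.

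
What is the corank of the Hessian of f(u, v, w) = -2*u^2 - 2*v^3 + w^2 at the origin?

1

Hessian at 0 has rank 2.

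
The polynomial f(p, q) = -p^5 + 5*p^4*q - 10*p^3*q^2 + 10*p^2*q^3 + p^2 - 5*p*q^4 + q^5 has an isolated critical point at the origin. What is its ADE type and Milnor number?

The Hessian of f at 0 is [[2, 0], [0, 0]] with rank 1, so corank 1. A Groebner basis of the Jacobian ideal J(f) in C{p,q} is {q^4, p}; counting standard monomials gives mu = 4. Corank 1: A-series; mu = 4 gives A_4.

Type A_4, Milnor number mu = 4.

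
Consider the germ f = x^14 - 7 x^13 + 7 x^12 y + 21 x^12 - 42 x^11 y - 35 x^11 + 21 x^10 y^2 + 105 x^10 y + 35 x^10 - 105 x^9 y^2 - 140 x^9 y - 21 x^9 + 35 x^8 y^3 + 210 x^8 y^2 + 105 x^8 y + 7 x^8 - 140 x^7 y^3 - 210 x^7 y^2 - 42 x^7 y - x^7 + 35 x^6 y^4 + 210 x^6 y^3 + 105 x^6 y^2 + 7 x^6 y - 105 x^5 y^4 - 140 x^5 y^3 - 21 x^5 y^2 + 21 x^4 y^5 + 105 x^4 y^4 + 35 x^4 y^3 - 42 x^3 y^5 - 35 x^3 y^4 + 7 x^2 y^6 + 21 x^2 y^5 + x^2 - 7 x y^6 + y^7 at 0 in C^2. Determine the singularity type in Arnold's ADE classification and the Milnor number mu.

Type A_6, Milnor number mu = 6.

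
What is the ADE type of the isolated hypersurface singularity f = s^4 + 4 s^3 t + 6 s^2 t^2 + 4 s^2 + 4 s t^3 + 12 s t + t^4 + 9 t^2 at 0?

A3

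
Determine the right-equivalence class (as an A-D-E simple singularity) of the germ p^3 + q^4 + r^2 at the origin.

E6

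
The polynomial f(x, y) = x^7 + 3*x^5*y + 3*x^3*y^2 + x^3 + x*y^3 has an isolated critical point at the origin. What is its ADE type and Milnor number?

Type E_{7}, Milnor number mu = 7.

The Hessian of f at 0 has rank 0. Corank 2; j^3 = x^3 is a perfect cube, so E-series; the 4-jet and mu = 7 give E_7.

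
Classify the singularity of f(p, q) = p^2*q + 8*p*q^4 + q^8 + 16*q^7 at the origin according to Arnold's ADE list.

The Hessian of f at 0 is [[0, 0], [0, 0]] with rank 0, so corank 2. A Groebner basis of the Jacobian ideal J(f) in C{p,q} is {p^2*q^2, p^2*q/8 + p^2/4 + p*q^3, p*q/4 + q^4, p^3}; counting standard monomials gives mu = 9. Corank 2; j^3 = p^2*q has shape L^2 M (L != M), so D-series; mu = 9 gives D_9.

D9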